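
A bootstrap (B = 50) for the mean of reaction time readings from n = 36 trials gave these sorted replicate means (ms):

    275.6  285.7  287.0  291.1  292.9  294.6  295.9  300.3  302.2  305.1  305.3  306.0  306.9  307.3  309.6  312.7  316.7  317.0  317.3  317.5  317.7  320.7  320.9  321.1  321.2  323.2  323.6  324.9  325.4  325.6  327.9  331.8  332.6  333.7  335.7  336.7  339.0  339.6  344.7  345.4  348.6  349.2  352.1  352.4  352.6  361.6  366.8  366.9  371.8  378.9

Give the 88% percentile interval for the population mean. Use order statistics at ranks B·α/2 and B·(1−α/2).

α = 0.12; lower rank = 50 × 0.060 = 3; upper rank = 50 × 0.940 = 47.
The 3rd smallest replicate is 287.0; the 47th is 366.8.

(287.0, 366.8)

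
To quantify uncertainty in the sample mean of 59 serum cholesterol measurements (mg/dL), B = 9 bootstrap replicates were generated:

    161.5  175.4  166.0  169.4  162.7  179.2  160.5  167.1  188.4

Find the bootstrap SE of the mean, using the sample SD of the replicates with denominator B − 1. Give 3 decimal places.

Bootstrap SE is the standard deviation of the 9 replicate means.
Mean of replicates: (161.5 + 175.4 + 166.0 + 169.4 + 162.7 + 179.2 + 160.5 + 167.1 + 188.4) / 9 = 1530.2000 / 9 = 170.0222
Sum of squared deviations: (−8.5222)² + (+5.3778)² + (−4.0222)² + (−0.6222)² + (−7.3222)² + (+9.1778)² + (−9.5222)² + (−2.9222)² + (+18.3778)² = 692.9156
Variance = 692.9156 / 8 = 86.6144
SE* = √86.6144

SE* = 9.307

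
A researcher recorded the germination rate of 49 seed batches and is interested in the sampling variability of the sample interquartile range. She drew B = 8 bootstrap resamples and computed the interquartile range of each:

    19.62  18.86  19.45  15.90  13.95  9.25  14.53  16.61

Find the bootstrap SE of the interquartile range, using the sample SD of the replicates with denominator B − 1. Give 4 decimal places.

Bootstrap SE is the standard deviation of the 8 replicate interquartile ranges.
Mean of replicates: (19.62 + 18.86 + 19.45 + 15.90 + 13.95 + 9.25 + 14.53 + 16.61) / 8 = 128.17000 / 8 = 16.02125
Sum of squared deviations: (+3.59875)² + (+2.83875)² + (+3.42875)² + (−0.12125)² + (−2.07125)² + (−6.77125)² + (−1.49125)² + (+0.58875)² = 85.49089
Variance = 85.49089 / 7 = 12.21298
SE* = √12.21298

SE* = 3.4947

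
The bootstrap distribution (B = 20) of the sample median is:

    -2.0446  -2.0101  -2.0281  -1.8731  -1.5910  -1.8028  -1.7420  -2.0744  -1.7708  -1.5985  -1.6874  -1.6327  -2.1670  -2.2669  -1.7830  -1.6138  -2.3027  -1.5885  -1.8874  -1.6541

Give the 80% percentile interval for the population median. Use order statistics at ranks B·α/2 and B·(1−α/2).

Sorted replicates: -2.3027, -2.2669, -2.1670, -2.0744, -2.0446, -2.0281, -2.0101, -1.8874, -1.8731, -1.8028, -1.7830, -1.7708, -1.7420, -1.6874, -1.6541, -1.6327, -1.6138, -1.5985, -1.5910, -1.5885
α = 0.20; lower rank = 20 × 0.100 = 2; upper rank = 20 × 0.900 = 18.
The 2nd smallest replicate is -2.2669; the 18th is -1.5985.

(-2.2669, -1.5985)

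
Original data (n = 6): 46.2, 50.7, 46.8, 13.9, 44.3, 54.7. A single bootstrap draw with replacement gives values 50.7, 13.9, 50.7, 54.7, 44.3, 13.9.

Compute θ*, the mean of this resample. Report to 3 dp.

Mean = (50.7 + 13.9 + 50.7 + 54.7 + 44.3 + 13.9) / 6 = 228.20 / 6 = 38.033

θ* = 38.033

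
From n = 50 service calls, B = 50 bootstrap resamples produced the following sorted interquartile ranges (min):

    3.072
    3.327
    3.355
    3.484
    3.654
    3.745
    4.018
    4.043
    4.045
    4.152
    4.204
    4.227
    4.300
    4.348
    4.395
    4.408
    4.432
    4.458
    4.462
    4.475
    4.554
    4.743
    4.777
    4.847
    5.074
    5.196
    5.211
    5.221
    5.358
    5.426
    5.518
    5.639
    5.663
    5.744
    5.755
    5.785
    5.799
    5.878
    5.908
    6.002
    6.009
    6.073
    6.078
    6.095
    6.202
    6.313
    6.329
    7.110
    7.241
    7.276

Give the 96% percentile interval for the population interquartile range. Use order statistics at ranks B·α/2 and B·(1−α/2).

(3.072, 7.241)

α = 0.04; lower rank = 50 × 0.020 = 1; upper rank = 50 × 0.980 = 49.
The 1st smallest replicate is 3.072; the 49th is 7.241.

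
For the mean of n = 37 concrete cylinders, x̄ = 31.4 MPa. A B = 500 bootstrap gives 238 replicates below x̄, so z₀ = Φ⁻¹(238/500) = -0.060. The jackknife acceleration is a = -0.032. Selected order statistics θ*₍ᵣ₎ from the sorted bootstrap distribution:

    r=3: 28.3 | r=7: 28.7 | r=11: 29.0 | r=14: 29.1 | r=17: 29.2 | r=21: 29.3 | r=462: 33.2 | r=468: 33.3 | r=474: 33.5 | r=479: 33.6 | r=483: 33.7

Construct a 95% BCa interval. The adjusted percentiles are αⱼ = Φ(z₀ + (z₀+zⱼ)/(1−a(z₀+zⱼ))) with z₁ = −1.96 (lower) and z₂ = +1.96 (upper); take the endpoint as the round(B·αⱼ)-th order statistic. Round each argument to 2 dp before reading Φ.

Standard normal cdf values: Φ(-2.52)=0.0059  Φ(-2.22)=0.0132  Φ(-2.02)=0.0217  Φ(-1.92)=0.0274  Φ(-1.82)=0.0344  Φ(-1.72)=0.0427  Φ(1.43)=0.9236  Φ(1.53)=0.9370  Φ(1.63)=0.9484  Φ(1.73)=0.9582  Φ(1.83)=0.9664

(28.7, 33.6)

Lower: z₀ + z₁ = -0.060 + (-1.960) = -2.020; 1 − a(z₀+z₁) = 1 − (-0.032)(-2.020) = 0.9354; argument = -0.060 + (-2.020)/0.9354 = -2.2196 → -2.22.
α₁ = Φ(-2.22) = 0.0132; rank = round(500 × 0.0132) = 7; θ*₍7₎ = 28.7.
Upper: z₀ + z₂ = 1.900; 1 − a(z₀+z₂) = 1.0608; argument = 1.7311 → 1.73; α₂ = 0.9582; rank = 479; θ*₍479₎ = 33.6.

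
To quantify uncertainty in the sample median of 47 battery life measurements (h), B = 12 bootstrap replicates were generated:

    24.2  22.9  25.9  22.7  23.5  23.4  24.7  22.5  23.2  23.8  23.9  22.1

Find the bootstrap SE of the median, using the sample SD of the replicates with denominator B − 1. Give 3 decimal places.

SE* = 1.042

Bootstrap SE is the standard deviation of the 12 replicate medians.
Mean of replicates: (24.2 + 22.9 + 25.9 + 22.7 + 23.5 + 23.4 + 24.7 + 22.5 + 23.2 + 23.8 + 23.9 + 22.1) / 12 = 282.8000 / 12 = 23.5667
Sum of squared deviations: (+0.6333)² + (−0.6667)² + (+2.3333)² + (−0.8667)² + (−0.0667)² + (−0.1667)² + (+1.1333)² + (−1.0667)² + (−0.3667)² + (+0.2333)² + (+0.3333)² + (−1.4667)² = 11.9467
Variance = 11.9467 / 11 = 1.0861
SE* = √1.0861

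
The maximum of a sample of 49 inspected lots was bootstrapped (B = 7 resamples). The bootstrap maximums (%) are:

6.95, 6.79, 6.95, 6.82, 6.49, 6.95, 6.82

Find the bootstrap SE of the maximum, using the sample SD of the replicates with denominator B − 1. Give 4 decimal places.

Bootstrap SE is the standard deviation of the 7 replicate maximums.
Mean of replicates: (6.95 + 6.79 + 6.95 + 6.82 + 6.49 + 6.95 + 6.82) / 7 = 47.77000 / 7 = 6.82429
Sum of squared deviations: (+0.12571)² + (−0.03429)² + (+0.12571)² + (−0.00429)² + (−0.33429)² + (+0.12571)² + (−0.00429)² = 0.16037
Variance = 0.16037 / 6 = 0.02673
SE* = √0.02673

SE* = 0.1635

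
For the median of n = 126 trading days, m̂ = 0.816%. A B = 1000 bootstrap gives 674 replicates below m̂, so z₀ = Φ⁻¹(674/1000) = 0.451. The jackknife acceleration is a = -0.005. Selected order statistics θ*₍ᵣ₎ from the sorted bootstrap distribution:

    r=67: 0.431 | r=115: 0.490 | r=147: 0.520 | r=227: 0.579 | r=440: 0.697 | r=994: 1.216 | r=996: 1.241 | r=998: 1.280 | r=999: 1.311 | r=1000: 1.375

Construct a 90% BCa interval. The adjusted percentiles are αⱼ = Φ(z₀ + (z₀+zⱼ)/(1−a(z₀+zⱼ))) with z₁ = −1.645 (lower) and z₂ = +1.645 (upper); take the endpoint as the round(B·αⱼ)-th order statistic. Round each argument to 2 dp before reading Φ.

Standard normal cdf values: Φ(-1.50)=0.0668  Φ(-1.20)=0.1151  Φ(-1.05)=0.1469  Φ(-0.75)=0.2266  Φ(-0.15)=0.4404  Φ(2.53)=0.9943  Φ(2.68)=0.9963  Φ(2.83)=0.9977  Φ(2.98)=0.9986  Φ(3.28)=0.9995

(0.579, 1.216)

Lower: z₀ + z₁ = 0.451 + (-1.645) = -1.194; 1 − a(z₀+z₁) = 1 − (-0.005)(-1.194) = 0.9940; argument = 0.451 + (-1.194)/0.9940 = -0.7502 → -0.75.
α₁ = Φ(-0.75) = 0.2266; rank = round(1000 × 0.2266) = 227; θ*₍227₎ = 0.579.
Upper: z₀ + z₂ = 2.096; 1 − a(z₀+z₂) = 1.0105; argument = 2.5253 → 2.53; α₂ = 0.9943; rank = 994; θ*₍994₎ = 1.216.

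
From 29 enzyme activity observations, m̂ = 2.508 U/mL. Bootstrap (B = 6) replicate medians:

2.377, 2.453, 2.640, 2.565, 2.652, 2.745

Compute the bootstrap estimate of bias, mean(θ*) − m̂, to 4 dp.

bias = +0.0640

mean(θ*) = (2.377 + 2.453 + 2.640 + 2.565 + 2.652 + 2.745) / 6 = 2.57200
bias = 2.57200 − 2.508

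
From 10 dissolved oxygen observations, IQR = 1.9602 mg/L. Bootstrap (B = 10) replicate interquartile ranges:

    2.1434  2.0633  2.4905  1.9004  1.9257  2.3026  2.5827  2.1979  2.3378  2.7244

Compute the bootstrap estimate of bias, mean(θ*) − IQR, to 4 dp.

bias = +0.3067

mean(θ*) = (2.1434 + 2.0633 + 2.4905 + 1.9004 + 1.9257 + 2.3026 + 2.5827 + 2.1979 + 2.3378 + 2.7244) / 10 = 2.26687
bias = 2.26687 − 1.9602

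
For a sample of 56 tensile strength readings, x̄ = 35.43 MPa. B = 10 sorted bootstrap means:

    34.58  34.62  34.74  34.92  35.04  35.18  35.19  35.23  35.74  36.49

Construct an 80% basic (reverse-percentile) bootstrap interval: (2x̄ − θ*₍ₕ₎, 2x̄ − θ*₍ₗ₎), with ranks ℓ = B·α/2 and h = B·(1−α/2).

Percentile endpoints at ranks 1 and 9: θ*₍1₎ = 34.58, θ*₍9₎ = 35.74.
Basic interval reflects these around x̄:
  lower = 2 × 35.43 − 35.74 = 35.12
  upper = 2 × 35.43 − 34.58 = 36.28

(35.12, 36.28)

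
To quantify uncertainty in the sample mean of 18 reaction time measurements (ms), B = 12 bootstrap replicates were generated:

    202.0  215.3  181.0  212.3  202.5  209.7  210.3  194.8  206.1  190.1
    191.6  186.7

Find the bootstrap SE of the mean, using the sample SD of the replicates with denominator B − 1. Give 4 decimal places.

Bootstrap SE is the standard deviation of the 12 replicate means.
Mean of replicates: (202.0 + 215.3 + 181.0 + 212.3 + 202.5 + 209.7 + 210.3 + 194.8 + 206.1 + 190.1 + 191.6 + 186.7) / 12 = 2402.40000 / 12 = 200.20000
Sum of squared deviations: (+1.80000)² + (+15.10000)² + (−19.20000)² + (+12.10000)² + (+2.30000)² + (+9.50000)² + (+10.10000)² + (−5.40000)² + (+5.90000)² + (−10.10000)² + (−8.60000)² + (−13.50000)² = 1366.04000
Variance = 1366.04000 / 11 = 124.18545
SE* = √124.18545

SE* = 11.1439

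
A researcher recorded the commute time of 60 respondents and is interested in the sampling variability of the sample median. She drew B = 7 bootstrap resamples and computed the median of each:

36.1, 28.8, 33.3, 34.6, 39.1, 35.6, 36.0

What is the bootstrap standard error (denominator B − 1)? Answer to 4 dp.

Bootstrap SE is the standard deviation of the 7 replicate medians.
Mean of replicates: (36.1 + 28.8 + 33.3 + 34.6 + 39.1 + 35.6 + 36.0) / 7 = 243.50000 / 7 = 34.78571
Sum of squared deviations: (+1.31429)² + (−5.98571)² + (−1.48571)² + (−0.18571)² + (+4.31429)² + (+0.81429)² + (+1.21429)² = 60.54857
Variance = 60.54857 / 6 = 10.09143
SE* = √10.09143

SE* = 3.1767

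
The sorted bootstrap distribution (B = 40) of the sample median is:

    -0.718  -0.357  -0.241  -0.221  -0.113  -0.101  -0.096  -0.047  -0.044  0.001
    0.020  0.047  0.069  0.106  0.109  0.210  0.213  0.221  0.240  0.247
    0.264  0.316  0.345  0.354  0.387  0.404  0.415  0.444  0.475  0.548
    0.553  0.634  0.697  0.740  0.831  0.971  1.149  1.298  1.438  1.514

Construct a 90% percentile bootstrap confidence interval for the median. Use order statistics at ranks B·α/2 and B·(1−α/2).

α = 0.10; lower rank = 40 × 0.050 = 2; upper rank = 40 × 0.950 = 38.
The 2nd smallest replicate is -0.357; the 38th is 1.298.

(-0.357, 1.298)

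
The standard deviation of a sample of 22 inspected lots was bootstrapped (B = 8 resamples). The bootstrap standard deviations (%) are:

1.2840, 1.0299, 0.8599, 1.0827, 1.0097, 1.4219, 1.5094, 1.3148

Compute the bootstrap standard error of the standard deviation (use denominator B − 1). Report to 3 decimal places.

Bootstrap SE is the standard deviation of the 8 replicate standard deviations.
Mean of replicates: (1.2840 + 1.0299 + 0.8599 + 1.0827 + 1.0097 + 1.4219 + 1.5094 + 1.3148) / 8 = 9.51230 / 8 = 1.18904
Sum of squared deviations: (+0.09496)² + (−0.15914)² + (−0.32914)² + (−0.10634)² + (−0.17934)² + (+0.23286)² + (+0.32036)² + (+0.12576)² = 0.35882
Variance = 0.35882 / 7 = 0.05126
SE* = √0.05126

SE* = 0.226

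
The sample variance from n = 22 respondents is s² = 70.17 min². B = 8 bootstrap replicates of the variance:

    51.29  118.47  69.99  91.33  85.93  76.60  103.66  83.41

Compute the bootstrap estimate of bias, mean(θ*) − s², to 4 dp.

mean(θ*) = (51.29 + 118.47 + 69.99 + 91.33 + 85.93 + 76.60 + 103.66 + 83.41) / 8 = 85.08500
bias = 85.08500 − 70.17

bias = +14.9150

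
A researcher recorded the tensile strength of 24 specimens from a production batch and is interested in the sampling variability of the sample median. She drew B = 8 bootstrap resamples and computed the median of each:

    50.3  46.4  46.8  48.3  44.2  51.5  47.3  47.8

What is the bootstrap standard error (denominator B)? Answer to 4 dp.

Bootstrap SE is the standard deviation of the 8 replicate medians.
Mean of replicates: (50.3 + 46.4 + 46.8 + 48.3 + 44.2 + 51.5 + 47.3 + 47.8) / 8 = 382.60000 / 8 = 47.82500
Sum of squared deviations: (+2.47500)² + (−1.42500)² + (−1.02500)² + (+0.47500)² + (−3.62500)² + (+3.67500)² + (−0.52500)² + (−0.02500)² = 36.35500
Variance = 36.35500 / 8 = 4.54437
SE* = √4.54437

SE* = 2.1318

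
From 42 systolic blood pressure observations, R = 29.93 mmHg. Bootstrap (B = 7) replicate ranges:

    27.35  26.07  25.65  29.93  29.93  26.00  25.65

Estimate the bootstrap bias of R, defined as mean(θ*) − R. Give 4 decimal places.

mean(θ*) = (27.35 + 26.07 + 25.65 + 29.93 + 29.93 + 26.00 + 25.65) / 7 = 27.22571
bias = 27.22571 − 29.93

bias = −2.7043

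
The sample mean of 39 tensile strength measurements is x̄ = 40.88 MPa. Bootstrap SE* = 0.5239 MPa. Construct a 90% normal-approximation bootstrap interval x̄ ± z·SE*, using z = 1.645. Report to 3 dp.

Margin = 1.645 × 0.5239 = 0.8618
Interval: 40.88 ± 0.8618

(40.018, 41.742)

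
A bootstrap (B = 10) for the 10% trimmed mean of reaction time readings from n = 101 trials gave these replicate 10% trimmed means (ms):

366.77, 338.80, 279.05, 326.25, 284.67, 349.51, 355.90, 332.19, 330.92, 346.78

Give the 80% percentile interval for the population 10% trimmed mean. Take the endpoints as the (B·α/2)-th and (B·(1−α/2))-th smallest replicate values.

Sorted replicates: 279.05, 284.67, 326.25, 330.92, 332.19, 338.80, 346.78, 349.51, 355.90, 366.77
α = 0.20; lower rank = 10 × 0.100 = 1; upper rank = 10 × 0.900 = 9.
The 1st smallest replicate is 279.05; the 9th is 355.90.

(279.05, 355.90)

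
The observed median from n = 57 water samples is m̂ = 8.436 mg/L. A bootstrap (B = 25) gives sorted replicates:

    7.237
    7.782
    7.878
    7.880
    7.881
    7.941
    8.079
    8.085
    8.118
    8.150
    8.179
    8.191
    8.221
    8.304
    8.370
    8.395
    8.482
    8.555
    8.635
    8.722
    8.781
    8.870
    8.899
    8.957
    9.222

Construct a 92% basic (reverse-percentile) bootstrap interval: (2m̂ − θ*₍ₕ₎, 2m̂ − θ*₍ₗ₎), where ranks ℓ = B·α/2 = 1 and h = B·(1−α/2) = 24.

Percentile endpoints at ranks 1 and 24: θ*₍1₎ = 7.237, θ*₍24₎ = 8.957.
Basic interval reflects these around m̂:
  lower = 2 × 8.436 − 8.957 = 7.915
  upper = 2 × 8.436 − 7.237 = 9.635

(7.915, 9.635)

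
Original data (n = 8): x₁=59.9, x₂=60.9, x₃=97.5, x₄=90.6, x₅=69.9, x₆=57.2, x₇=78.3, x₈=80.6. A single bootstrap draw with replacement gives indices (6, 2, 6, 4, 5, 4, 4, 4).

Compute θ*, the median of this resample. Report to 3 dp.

θ* = 80.250

Resample values: 57.2, 60.9, 57.2, 90.6, 69.9, 90.6, 90.6, 90.6.
Sorted: 57.2, 57.2, 60.9, 69.9, 90.6, 90.6, 90.6, 90.6
Median = average of the two middle values = 80.250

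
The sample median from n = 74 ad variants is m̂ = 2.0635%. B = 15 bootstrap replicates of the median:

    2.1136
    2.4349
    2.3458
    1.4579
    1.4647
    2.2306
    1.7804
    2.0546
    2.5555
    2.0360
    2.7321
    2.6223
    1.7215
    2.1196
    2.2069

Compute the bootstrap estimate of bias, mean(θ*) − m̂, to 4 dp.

bias = +0.0616

mean(θ*) = (2.1136 + 2.4349 + 2.3458 + 1.4579 + 1.4647 + 2.2306 + 1.7804 + 2.0546 + 2.5555 + 2.0360 + 2.7321 + 2.6223 + 1.7215 + 2.1196 + 2.2069) / 15 = 2.12509
bias = 2.12509 − 2.0635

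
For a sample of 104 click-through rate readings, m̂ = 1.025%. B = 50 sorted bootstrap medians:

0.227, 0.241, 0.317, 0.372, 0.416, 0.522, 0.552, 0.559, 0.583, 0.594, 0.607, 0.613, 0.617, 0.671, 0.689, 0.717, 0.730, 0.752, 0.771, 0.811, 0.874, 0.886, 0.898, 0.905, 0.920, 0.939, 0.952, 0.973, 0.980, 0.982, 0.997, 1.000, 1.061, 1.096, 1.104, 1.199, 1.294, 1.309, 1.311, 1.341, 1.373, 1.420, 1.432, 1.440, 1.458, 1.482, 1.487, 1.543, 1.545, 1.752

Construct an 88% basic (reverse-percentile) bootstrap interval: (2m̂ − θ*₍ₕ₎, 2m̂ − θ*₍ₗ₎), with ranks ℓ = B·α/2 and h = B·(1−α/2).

(0.563, 1.733)

Percentile endpoints at ranks 3 and 47: θ*₍3₎ = 0.317, θ*₍47₎ = 1.487.
Basic interval reflects these around m̂:
  lower = 2 × 1.025 − 1.487 = 0.563
  upper = 2 × 1.025 − 0.317 = 1.733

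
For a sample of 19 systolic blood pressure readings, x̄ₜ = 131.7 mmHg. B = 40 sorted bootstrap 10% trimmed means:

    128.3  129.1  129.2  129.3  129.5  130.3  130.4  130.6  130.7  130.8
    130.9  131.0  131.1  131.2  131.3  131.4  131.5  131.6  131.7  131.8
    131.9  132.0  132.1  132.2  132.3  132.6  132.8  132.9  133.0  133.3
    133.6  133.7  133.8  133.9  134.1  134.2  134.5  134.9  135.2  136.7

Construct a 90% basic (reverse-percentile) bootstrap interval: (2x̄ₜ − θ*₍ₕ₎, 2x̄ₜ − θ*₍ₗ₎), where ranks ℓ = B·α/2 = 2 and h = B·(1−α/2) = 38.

Percentile endpoints at ranks 2 and 38: θ*₍2₎ = 129.1, θ*₍38₎ = 134.9.
Basic interval reflects these around x̄ₜ:
  lower = 2 × 131.7 − 134.9 = 128.5
  upper = 2 × 131.7 − 129.1 = 134.3

(128.5, 134.3)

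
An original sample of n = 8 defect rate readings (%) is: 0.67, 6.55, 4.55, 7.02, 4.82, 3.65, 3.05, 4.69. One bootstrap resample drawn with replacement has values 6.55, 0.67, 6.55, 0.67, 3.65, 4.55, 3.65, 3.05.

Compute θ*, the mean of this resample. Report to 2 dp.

Mean = (6.55 + 0.67 + 6.55 + 0.67 + 3.65 + 4.55 + 3.65 + 3.05) / 8 = 29.340 / 8 = 3.67

θ* = 3.67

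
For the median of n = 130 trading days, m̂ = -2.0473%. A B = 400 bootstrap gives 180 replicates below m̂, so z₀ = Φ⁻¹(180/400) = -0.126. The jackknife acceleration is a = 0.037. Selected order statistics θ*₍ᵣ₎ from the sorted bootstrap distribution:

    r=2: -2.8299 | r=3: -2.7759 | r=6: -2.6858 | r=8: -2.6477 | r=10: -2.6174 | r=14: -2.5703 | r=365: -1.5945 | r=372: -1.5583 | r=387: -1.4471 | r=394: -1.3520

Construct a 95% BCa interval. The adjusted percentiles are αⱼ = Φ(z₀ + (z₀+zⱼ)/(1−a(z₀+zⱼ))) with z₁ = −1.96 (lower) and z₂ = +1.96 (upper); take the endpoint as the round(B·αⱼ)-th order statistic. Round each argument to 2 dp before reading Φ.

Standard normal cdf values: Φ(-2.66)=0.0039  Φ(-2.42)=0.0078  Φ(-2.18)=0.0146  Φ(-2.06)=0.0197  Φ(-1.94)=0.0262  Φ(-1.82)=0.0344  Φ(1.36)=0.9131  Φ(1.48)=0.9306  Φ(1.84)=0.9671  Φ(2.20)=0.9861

Lower: z₀ + z₁ = -0.126 + (-1.960) = -2.086; 1 − a(z₀+z₁) = 1 − (0.037)(-2.086) = 1.0772; argument = -0.126 + (-2.086)/1.0772 = -2.0625 → -2.06.
α₁ = Φ(-2.06) = 0.0197; rank = round(400 × 0.0197) = 8; θ*₍8₎ = -2.6477.
Upper: z₀ + z₂ = 1.834; 1 − a(z₀+z₂) = 0.9321; argument = 1.8415 → 1.84; α₂ = 0.9671; rank = 387; θ*₍387₎ = -1.4471.

(-2.6477, -1.4471)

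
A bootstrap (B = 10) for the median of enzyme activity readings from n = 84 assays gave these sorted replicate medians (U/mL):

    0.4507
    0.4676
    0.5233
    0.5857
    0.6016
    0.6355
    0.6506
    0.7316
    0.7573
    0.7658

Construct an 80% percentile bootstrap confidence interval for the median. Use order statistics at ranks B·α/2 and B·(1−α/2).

(0.4507, 0.7573)

α = 0.20; lower rank = 10 × 0.100 = 1; upper rank = 10 × 0.900 = 9.
The 1st smallest replicate is 0.4507; the 9th is 0.7573.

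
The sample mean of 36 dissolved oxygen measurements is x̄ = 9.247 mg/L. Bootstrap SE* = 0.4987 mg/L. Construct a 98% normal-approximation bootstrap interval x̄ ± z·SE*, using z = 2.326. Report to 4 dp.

(8.0870, 10.4070)

Margin = 2.326 × 0.4987 = 1.15998
Interval: 9.247 ± 1.15998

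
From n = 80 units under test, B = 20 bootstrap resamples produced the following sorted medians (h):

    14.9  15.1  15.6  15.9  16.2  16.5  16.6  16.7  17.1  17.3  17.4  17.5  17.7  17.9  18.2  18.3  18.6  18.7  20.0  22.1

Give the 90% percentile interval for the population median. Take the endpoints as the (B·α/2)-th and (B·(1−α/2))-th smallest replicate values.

(14.9, 20.0)

α = 0.10; lower rank = 20 × 0.050 = 1; upper rank = 20 × 0.950 = 19.
The 1st smallest replicate is 14.9; the 19th is 20.0.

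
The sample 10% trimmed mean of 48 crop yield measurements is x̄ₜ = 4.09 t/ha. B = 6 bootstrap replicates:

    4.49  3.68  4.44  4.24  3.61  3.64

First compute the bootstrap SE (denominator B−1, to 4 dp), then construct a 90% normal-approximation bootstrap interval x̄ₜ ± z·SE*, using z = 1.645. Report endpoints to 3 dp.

(3.402, 4.778)

Mean of replicates = 4.0167; sum of squared deviations = 0.8737; SE* = √(0.8737/5) = 0.4180
Margin = 1.645 × 0.4180 = 0.6876
Interval: 4.09 ± 0.6876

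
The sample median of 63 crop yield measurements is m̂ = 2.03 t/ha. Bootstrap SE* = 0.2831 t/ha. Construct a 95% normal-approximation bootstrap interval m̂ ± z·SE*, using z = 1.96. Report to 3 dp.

(1.475, 2.585)

Margin = 1.96 × 0.2831 = 0.5549
Interval: 2.03 ± 0.5549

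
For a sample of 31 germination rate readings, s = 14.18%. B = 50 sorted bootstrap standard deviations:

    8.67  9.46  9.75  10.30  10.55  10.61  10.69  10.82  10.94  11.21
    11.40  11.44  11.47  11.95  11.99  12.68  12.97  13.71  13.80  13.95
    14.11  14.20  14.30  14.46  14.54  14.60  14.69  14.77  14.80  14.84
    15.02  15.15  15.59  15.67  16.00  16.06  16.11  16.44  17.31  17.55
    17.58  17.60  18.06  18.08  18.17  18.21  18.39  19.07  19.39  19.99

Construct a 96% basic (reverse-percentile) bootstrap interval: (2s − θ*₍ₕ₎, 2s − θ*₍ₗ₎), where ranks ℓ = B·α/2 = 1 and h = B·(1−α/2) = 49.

Percentile endpoints at ranks 1 and 49: θ*₍1₎ = 8.67, θ*₍49₎ = 19.39.
Basic interval reflects these around s:
  lower = 2 × 14.18 − 19.39 = 8.97
  upper = 2 × 14.18 − 8.67 = 19.69

(8.97, 19.69)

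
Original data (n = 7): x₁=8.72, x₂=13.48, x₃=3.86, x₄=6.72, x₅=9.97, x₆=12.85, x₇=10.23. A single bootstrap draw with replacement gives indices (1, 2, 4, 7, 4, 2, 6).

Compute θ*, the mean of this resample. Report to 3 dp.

θ* = 10.314

Resample values: 8.72, 13.48, 6.72, 10.23, 6.72, 13.48, 12.85.
Mean = (8.72 + 13.48 + 6.72 + 10.23 + 6.72 + 13.48 + 12.85) / 7 = 72.200 / 7 = 10.314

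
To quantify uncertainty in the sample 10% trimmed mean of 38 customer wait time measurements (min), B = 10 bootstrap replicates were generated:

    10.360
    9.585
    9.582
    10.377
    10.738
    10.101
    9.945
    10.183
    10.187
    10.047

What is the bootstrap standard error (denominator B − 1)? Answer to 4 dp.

SE* = 0.3536

Bootstrap SE is the standard deviation of the 10 replicate 10% trimmed means.
Mean of replicates: (10.360 + 9.585 + 9.582 + 10.377 + 10.738 + 10.101 + 9.945 + 10.183 + 10.187 + 10.047) / 10 = 101.10500 / 10 = 10.11050
Sum of squared deviations: (+0.24950)² + (−0.52550)² + (−0.52850)² + (+0.26650)² + (+0.62750)² + (−0.00950)² + (−0.16550)² + (+0.07250)² + (+0.07650)² + (−0.06350)² = 1.12511
Variance = 1.12511 / 9 = 0.12501
SE* = √0.12501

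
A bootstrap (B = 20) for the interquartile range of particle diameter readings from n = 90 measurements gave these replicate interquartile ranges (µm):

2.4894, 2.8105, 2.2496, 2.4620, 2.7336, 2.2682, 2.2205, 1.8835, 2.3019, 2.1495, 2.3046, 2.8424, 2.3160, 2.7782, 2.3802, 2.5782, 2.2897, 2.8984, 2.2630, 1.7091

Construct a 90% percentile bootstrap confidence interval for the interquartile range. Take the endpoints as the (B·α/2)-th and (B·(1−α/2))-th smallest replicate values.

Sorted replicates: 1.7091, 1.8835, 2.1495, 2.2205, 2.2496, 2.2630, 2.2682, 2.2897, 2.3019, 2.3046, 2.3160, 2.3802, 2.4620, 2.4894, 2.5782, 2.7336, 2.7782, 2.8105, 2.8424, 2.8984
α = 0.10; lower rank = 20 × 0.050 = 1; upper rank = 20 × 0.950 = 19.
The 1st smallest replicate is 1.7091; the 19th is 2.8424.

(1.7091, 2.8424)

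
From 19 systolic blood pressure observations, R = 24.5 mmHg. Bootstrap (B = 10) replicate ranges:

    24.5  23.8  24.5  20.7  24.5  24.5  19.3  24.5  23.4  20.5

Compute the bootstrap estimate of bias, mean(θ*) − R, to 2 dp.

bias = −1.48

mean(θ*) = (24.5 + 23.8 + 24.5 + 20.7 + 24.5 + 24.5 + 19.3 + 24.5 + 23.4 + 20.5) / 10 = 23.020
bias = 23.020 − 24.5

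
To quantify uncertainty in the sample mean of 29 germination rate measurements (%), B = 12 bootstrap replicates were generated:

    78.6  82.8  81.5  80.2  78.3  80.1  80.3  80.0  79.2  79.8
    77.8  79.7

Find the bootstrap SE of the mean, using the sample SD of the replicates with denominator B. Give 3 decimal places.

Bootstrap SE is the standard deviation of the 12 replicate means.
Mean of replicates: (78.6 + 82.8 + 81.5 + 80.2 + 78.3 + 80.1 + 80.3 + 80.0 + 79.2 + 79.8 + 77.8 + 79.7) / 12 = 958.3000 / 12 = 79.8583
Sum of squared deviations: (−1.2583)² + (+2.9417)² + (+1.6417)² + (+0.3417)² + (−1.5583)² + (+0.2417)² + (+0.4417)² + (+0.1417)² + (−0.6583)² + (−0.0583)² + (−2.0583)² + (−0.1583)² = 20.4492
Variance = 20.4492 / 12 = 1.7041
SE* = √1.7041

SE* = 1.305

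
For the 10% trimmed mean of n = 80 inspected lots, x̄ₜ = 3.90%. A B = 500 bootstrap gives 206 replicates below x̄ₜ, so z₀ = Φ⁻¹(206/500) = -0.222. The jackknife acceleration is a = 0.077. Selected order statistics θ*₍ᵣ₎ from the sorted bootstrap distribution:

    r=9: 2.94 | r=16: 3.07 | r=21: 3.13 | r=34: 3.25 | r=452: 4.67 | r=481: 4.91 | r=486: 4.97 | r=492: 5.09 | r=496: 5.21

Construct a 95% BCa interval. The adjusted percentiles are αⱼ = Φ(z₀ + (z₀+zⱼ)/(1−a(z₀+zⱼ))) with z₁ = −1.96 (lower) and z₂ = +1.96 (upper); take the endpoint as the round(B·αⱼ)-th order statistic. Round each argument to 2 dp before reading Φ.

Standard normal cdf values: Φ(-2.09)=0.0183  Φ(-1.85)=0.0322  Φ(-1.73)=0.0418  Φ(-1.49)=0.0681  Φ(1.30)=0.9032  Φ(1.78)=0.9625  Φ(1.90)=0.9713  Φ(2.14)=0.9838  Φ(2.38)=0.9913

(2.94, 4.91)

Lower: z₀ + z₁ = -0.222 + (-1.960) = -2.182; 1 − a(z₀+z₁) = 1 − (0.077)(-2.182) = 1.1680; argument = -0.222 + (-2.182)/1.1680 = -2.0901 → -2.09.
α₁ = Φ(-2.09) = 0.0183; rank = round(500 × 0.0183) = 9; θ*₍9₎ = 2.94.
Upper: z₀ + z₂ = 1.738; 1 − a(z₀+z₂) = 0.8662; argument = 1.7845 → 1.78; α₂ = 0.9625; rank = 481; θ*₍481₎ = 4.91.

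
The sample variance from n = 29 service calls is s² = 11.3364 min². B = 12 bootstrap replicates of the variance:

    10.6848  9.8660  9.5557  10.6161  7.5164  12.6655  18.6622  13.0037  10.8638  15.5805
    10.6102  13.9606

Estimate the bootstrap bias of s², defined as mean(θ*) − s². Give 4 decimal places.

bias = +0.6291

mean(θ*) = (10.6848 + 9.8660 + 9.5557 + 10.6161 + 7.5164 + 12.6655 + 18.6622 + 13.0037 + 10.8638 + 15.5805 + 10.6102 + 13.9606) / 12 = 11.96546
bias = 11.96546 − 11.3364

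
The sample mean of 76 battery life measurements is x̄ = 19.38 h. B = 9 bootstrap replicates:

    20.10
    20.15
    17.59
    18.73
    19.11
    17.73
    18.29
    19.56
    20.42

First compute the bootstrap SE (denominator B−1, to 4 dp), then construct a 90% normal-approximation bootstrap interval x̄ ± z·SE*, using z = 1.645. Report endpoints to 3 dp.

(17.635, 21.125)

Mean of replicates = 19.0756; sum of squared deviations = 9.0012; SE* = √(9.0012/8) = 1.0607
Margin = 1.645 × 1.0607 = 1.7449
Interval: 19.38 ± 1.7449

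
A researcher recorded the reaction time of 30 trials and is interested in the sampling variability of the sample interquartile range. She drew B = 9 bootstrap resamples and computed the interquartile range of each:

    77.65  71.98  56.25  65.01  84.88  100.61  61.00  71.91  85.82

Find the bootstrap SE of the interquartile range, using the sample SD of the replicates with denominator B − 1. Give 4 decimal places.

Bootstrap SE is the standard deviation of the 9 replicate interquartile ranges.
Mean of replicates: (77.65 + 71.98 + 56.25 + 65.01 + 84.88 + 100.61 + 61.00 + 71.91 + 85.82) / 9 = 675.11000 / 9 = 75.01222
Sum of squared deviations: (+2.63778)² + (−3.03222)² + (−18.76222)² + (−10.00222)² + (+9.86778)² + (+25.59778)² + (−14.01222)² + (−3.10222)² + (+10.80778)² = 1543.61116
Variance = 1543.61116 / 8 = 192.95139
SE* = √192.95139

SE* = 13.8907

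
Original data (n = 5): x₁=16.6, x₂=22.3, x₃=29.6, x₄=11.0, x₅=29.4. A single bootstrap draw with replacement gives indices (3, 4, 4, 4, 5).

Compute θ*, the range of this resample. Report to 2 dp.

Resample values: 29.6, 11.0, 11.0, 11.0, 29.4.
Range = 29.6 − 11.0 = 18.60

θ* = 18.60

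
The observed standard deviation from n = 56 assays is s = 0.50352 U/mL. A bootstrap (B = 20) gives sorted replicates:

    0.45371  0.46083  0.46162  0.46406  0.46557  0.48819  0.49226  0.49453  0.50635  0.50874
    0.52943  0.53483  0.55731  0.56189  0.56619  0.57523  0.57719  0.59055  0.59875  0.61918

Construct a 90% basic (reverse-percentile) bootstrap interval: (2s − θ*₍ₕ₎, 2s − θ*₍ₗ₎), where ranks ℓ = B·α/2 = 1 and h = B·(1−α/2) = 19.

Percentile endpoints at ranks 1 and 19: θ*₍1₎ = 0.45371, θ*₍19₎ = 0.59875.
Basic interval reflects these around s:
  lower = 2 × 0.50352 − 0.59875 = 0.40829
  upper = 2 × 0.50352 − 0.45371 = 0.55333

(0.40829, 0.55333)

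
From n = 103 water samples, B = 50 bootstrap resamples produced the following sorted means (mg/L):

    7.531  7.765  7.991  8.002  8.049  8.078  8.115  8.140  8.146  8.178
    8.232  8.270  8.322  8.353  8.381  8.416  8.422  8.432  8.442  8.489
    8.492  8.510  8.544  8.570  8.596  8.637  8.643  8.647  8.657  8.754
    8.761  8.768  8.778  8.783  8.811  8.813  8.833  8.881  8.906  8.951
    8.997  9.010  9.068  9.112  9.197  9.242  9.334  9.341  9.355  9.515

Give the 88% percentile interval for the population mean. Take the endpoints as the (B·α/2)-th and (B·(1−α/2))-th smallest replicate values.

(7.991, 9.334)

α = 0.12; lower rank = 50 × 0.060 = 3; upper rank = 50 × 0.940 = 47.
The 3rd smallest replicate is 7.991; the 47th is 9.334.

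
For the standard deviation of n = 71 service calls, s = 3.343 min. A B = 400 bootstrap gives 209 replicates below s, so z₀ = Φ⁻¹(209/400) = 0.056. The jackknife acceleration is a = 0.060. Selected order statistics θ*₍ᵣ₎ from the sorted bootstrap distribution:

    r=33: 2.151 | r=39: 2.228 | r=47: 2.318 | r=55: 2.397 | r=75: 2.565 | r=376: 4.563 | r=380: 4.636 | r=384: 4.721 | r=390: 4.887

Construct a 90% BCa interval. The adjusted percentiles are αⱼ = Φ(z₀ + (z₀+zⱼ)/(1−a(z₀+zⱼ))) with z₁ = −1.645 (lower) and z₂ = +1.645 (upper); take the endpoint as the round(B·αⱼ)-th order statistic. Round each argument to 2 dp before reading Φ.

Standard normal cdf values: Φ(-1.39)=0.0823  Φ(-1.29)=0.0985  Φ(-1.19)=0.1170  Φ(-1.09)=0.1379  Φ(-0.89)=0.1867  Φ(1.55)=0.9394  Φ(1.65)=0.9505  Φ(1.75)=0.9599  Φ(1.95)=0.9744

Lower: z₀ + z₁ = 0.056 + (-1.645) = -1.589; 1 − a(z₀+z₁) = 1 − (0.060)(-1.589) = 1.0953; argument = 0.056 + (-1.589)/1.0953 = -1.3947 → -1.39.
α₁ = Φ(-1.39) = 0.0823; rank = round(400 × 0.0823) = 33; θ*₍33₎ = 2.151.
Upper: z₀ + z₂ = 1.701; 1 − a(z₀+z₂) = 0.8979; argument = 1.9503 → 1.95; α₂ = 0.9744; rank = 390; θ*₍390₎ = 4.887.

(2.151, 4.887)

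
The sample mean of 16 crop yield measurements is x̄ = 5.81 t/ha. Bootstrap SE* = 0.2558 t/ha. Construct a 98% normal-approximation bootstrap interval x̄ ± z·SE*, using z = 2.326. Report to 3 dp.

Margin = 2.326 × 0.2558 = 0.5950
Interval: 5.81 ± 0.5950

(5.215, 6.405)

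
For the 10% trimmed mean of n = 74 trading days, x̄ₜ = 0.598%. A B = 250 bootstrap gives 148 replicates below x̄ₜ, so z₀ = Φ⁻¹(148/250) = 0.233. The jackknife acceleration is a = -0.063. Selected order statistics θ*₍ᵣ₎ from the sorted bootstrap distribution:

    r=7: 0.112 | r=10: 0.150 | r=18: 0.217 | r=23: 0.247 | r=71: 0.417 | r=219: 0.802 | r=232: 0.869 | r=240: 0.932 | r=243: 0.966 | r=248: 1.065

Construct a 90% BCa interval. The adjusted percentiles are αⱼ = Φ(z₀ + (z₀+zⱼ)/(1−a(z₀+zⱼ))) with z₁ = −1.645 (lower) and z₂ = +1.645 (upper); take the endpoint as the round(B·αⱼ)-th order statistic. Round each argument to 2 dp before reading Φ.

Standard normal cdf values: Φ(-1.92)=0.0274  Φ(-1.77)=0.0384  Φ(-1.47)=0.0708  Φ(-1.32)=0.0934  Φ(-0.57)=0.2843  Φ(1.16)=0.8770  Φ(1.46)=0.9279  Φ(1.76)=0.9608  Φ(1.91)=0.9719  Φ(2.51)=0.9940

(0.247, 0.966)

Lower: z₀ + z₁ = 0.233 + (-1.645) = -1.412; 1 − a(z₀+z₁) = 1 − (-0.063)(-1.412) = 0.9110; argument = 0.233 + (-1.412)/0.9110 = -1.3169 → -1.32.
α₁ = Φ(-1.32) = 0.0934; rank = round(250 × 0.0934) = 23; θ*₍23₎ = 0.247.
Upper: z₀ + z₂ = 1.878; 1 − a(z₀+z₂) = 1.1183; argument = 1.9123 → 1.91; α₂ = 0.9719; rank = 243; θ*₍243₎ = 0.966.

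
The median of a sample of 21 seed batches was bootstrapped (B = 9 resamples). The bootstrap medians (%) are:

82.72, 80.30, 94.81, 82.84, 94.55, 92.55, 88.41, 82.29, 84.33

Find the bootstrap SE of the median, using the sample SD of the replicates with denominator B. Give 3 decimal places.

Bootstrap SE is the standard deviation of the 9 replicate medians.
Mean of replicates: (82.72 + 80.30 + 94.81 + 82.84 + 94.55 + 92.55 + 88.41 + 82.29 + 84.33) / 9 = 782.8000 / 9 = 86.9778
Sum of squared deviations: (−4.2578)² + (−6.6778)² + (+7.8322)² + (−4.1378)² + (+7.5722)² + (+5.5722)² + (+1.4322)² + (−4.6878)² + (−2.6478)² = 260.6118
Variance = 260.6118 / 9 = 28.9569
SE* = √28.9569

SE* = 5.381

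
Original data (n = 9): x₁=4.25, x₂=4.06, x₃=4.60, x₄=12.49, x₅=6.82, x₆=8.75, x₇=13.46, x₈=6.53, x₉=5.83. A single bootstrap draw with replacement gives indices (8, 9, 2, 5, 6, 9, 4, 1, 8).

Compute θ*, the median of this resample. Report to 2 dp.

θ* = 6.53

Resample values: 6.53, 5.83, 4.06, 6.82, 8.75, 5.83, 12.49, 4.25, 6.53.
Sorted: 4.06, 4.25, 5.83, 5.83, 6.53, 6.53, 6.82, 8.75, 12.49
Median = middle value = 6.53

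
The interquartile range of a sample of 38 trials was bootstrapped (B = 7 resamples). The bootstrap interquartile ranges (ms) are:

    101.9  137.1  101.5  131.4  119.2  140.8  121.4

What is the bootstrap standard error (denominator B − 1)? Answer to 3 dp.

SE* = 15.823

Bootstrap SE is the standard deviation of the 7 replicate interquartile ranges.
Mean of replicates: (101.9 + 137.1 + 101.5 + 131.4 + 119.2 + 140.8 + 121.4) / 7 = 853.3000 / 7 = 121.9000
Sum of squared deviations: (−20.0000)² + (+15.2000)² + (−20.4000)² + (+9.5000)² + (−2.7000)² + (+18.9000)² + (−0.5000)² = 1502.2000
Variance = 1502.2000 / 6 = 250.3667
SE* = √250.3667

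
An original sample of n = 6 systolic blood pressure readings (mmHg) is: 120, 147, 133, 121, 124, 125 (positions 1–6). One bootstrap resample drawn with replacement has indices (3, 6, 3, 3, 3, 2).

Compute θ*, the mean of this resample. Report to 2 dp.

Resample values: 133, 125, 133, 133, 133, 147.
Mean = (133 + 125 + 133 + 133 + 133 + 147) / 6 = 804.0 / 6 = 134.00

θ* = 134.00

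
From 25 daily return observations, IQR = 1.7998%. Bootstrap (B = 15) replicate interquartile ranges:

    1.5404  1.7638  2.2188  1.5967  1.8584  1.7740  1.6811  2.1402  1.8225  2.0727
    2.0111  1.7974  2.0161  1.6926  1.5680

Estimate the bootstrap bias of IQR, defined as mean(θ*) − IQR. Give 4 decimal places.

bias = +0.0371

mean(θ*) = (1.5404 + 1.7638 + 2.2188 + 1.5967 + 1.8584 + 1.7740 + 1.6811 + 2.1402 + 1.8225 + 2.0727 + 2.0111 + 1.7974 + 2.0161 + 1.6926 + 1.5680) / 15 = 1.83692
bias = 1.83692 − 1.7998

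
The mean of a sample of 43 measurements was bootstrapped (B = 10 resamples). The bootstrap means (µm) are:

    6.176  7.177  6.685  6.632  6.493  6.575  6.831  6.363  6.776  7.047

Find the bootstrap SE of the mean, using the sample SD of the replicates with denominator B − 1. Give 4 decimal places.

Bootstrap SE is the standard deviation of the 10 replicate means.
Mean of replicates: (6.176 + 7.177 + 6.685 + 6.632 + 6.493 + 6.575 + 6.831 + 6.363 + 6.776 + 7.047) / 10 = 66.75500 / 10 = 6.67550
Sum of squared deviations: (−0.49950)² + (+0.50150)² + (+0.00950)² + (−0.04350)² + (−0.18250)² + (−0.10050)² + (+0.15550)² + (−0.31250)² + (+0.10050)² + (+0.37150)² = 0.81634
Variance = 0.81634 / 9 = 0.09070
SE* = √0.09070

SE* = 0.3012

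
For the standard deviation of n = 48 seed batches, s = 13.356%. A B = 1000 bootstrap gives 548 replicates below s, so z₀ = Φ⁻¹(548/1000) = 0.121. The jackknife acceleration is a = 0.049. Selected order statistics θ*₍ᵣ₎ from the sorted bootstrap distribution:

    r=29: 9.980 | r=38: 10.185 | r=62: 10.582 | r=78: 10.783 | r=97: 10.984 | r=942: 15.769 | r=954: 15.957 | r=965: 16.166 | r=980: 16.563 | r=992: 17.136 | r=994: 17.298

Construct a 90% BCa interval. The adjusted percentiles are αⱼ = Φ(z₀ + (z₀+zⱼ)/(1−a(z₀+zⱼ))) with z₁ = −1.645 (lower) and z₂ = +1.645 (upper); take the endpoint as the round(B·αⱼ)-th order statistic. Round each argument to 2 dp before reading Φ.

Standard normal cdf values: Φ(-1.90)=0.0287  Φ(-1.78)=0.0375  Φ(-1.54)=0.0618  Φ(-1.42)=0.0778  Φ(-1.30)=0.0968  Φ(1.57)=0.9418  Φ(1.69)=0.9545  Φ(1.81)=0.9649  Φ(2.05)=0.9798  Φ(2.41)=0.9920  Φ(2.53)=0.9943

(10.984, 16.563)

Lower: z₀ + z₁ = 0.121 + (-1.645) = -1.524; 1 − a(z₀+z₁) = 1 − (0.049)(-1.524) = 1.0747; argument = 0.121 + (-1.524)/1.0747 = -1.2971 → -1.30.
α₁ = Φ(-1.30) = 0.0968; rank = round(1000 × 0.0968) = 97; θ*₍97₎ = 10.984.
Upper: z₀ + z₂ = 1.766; 1 − a(z₀+z₂) = 0.9135; argument = 2.0543 → 2.05; α₂ = 0.9798; rank = 980; θ*₍980₎ = 16.563.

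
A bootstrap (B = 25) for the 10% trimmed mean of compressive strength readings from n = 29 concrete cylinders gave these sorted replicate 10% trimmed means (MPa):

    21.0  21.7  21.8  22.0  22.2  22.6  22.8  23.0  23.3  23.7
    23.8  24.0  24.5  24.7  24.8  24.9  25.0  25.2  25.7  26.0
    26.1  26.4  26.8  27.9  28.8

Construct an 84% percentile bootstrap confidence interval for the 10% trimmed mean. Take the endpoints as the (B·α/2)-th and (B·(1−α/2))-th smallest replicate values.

α = 0.16; lower rank = 25 × 0.080 = 2; upper rank = 25 × 0.920 = 23.
The 2nd smallest replicate is 21.7; the 23rd is 26.8.

(21.7, 26.8)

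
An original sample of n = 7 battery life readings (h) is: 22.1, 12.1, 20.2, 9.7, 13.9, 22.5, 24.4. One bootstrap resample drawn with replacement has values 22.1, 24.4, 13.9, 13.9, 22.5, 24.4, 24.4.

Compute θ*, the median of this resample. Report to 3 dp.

Sorted: 13.9, 13.9, 22.1, 22.5, 24.4, 24.4, 24.4
Median = middle value = 22.500

θ* = 22.500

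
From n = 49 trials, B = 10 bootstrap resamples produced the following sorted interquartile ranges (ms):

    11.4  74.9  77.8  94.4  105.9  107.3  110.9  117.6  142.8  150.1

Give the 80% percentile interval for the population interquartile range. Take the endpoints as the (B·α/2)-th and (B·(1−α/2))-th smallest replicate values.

(11.4, 142.8)

α = 0.20; lower rank = 10 × 0.100 = 1; upper rank = 10 × 0.900 = 9.
The 1st smallest replicate is 11.4; the 9th is 142.8.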